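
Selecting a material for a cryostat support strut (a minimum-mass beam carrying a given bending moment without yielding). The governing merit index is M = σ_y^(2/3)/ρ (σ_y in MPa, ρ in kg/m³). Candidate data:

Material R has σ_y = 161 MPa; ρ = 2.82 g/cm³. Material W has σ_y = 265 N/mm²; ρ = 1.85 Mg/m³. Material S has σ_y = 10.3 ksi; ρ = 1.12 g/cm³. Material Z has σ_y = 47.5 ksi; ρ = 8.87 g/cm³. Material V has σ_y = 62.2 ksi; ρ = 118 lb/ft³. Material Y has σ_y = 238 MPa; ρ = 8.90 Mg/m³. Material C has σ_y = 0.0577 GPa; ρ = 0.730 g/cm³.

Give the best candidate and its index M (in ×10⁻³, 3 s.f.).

Putting every candidate on a common basis:
  material R: σ_y = 161.0 MPa, ρ = 2820 kg/m³
  material W: σ_y = 265.0 MPa, ρ = 1850 kg/m³
  material S: σ_y = 71.02 MPa, ρ = 1120 kg/m³
  material Z: σ_y = 327.5 MPa, ρ = 8870 kg/m³
  material V: σ_y = 428.9 MPa, ρ = 1890 kg/m³
  material Y: σ_y = 238.0 MPa, ρ = 8900 kg/m³
  material C: σ_y = 57.70 MPa, ρ = 730.0 kg/m³
  material V: M = 30.1×10⁻³
  material W: M = 22.3×10⁻³
  material C: M = 20.5×10⁻³
  material S: M = 15.3×10⁻³
  material R: M = 10.5×10⁻³
  material Z: M = 5.36×10⁻³
  material Y: M = 4.32×10⁻³
Material V has the largest M.

material V, M = 30.1×10⁻³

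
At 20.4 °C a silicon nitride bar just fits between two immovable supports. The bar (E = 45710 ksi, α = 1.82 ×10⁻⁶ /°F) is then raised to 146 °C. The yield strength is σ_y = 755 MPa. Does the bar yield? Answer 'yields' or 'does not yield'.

does not yield

E = 45710 ksi = 315.2 GPa.
α = 1.82×10⁻⁶/°F × 9/5 = 3.28×10⁻⁶/K.
ΔT = 125.6 K. Constrained thermal stress σ = E·α·ΔT = 315.2×10³ MPa × 3.28×10⁻⁶ × 125.6 = 130 MPa (compressive).
Compare to σ_y = 755 MPa: σ < σ_y, so it does not yield.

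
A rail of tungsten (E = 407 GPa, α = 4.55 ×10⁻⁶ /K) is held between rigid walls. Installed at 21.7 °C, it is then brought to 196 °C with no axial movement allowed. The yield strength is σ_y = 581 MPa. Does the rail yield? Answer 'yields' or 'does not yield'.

ΔT = 174.3 K. Constrained thermal stress σ = E·α·ΔT = 407.0×10³ MPa × 4.55×10⁻⁶ × 174.3 = 323 MPa (compressive).
Compare to σ_y = 581 MPa: σ < σ_y, so it does not yield.

does not yield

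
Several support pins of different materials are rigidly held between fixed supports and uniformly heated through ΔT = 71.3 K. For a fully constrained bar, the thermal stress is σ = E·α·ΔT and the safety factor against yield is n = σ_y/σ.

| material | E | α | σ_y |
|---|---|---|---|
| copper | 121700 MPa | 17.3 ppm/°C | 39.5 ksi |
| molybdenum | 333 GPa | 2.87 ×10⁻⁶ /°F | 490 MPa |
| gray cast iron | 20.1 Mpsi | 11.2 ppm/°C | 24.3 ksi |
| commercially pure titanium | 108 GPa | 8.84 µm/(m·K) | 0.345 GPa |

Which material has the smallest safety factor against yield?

Converting E to GPa, α to ×10⁻⁶/K, σ_y to MPa, then σ and n for each:
  copper: E = 121.7, α = 17.3, σ_y = 272.3 → σ = 150 MPa, n = 1.81
  molybdenum: E = 333.0, α = 5.17, σ_y = 490.0 → σ = 123 MPa, n = 3.99
  gray cast iron: E = 138.6, α = 11.2, σ_y = 167.5 → σ = 111 MPa, n = 1.51
  commercially pure titanium: E = 108.0, α = 8.84, σ_y = 345.0 → σ = 68.1 MPa, n = 5.07
The minimum is gray cast iron at n = 1.51.

gray cast iron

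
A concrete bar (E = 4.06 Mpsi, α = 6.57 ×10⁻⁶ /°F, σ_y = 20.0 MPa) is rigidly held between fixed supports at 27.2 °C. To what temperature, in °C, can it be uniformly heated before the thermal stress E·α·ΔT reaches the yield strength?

87.6 °C

E = 4.06 Mpsi = 27.99 GPa.
α = 6.57×10⁻⁶/°F × 9/5 = 11.8×10⁻⁶/K.
E·α·ΔT = 20.00 MPa ⇒ ΔT = 20.00 / (27.99×10³ × 11.8×10⁻⁶) = 60.42 K.
T = 27.2 + 60.42 = 87.62 °C.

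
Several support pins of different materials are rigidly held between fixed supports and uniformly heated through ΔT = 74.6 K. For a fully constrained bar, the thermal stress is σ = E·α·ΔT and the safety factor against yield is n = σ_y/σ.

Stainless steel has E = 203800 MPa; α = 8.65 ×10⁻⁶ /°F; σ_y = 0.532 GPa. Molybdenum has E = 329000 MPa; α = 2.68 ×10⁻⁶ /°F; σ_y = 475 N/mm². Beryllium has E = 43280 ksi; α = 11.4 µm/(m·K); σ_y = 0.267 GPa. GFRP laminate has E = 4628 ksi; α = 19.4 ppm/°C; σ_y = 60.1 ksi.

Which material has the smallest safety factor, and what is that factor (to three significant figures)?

In consistent units (E in GPa, α in ×10⁻⁶/K, σ_y in MPa):
  stainless steel: E = 203.8, α = 15.6, σ_y = 532.0 → σ = 237 MPa, n = 2.25
  molybdenum: E = 329.0, α = 4.82, σ_y = 475.0 → σ = 118 MPa, n = 4.01
  beryllium: E = 298.4, α = 11.4, σ_y = 267.0 → σ = 254 MPa, n = 1.05
  GFRP laminate: E = 31.91, α = 19.4, σ_y = 414.4 → σ = 46.2 MPa, n = 8.97
Smallest n: beryllium with n = 1.05.

beryllium, n = 1.05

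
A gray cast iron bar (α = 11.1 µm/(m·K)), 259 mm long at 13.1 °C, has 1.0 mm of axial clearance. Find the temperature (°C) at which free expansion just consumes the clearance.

361 °C

α·L₀·ΔT = 1.0 mm ⇒ ΔT = 1.0 / (11.1×10⁻⁶ × 259.0) = 347.8 K.
T = 13.1 + 347.8 = 360.9 °C.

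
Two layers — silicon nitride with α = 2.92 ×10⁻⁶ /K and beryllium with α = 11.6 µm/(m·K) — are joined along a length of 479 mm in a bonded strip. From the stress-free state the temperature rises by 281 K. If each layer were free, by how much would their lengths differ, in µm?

1170 µm

Δα = |2.92 − 11.6|×10⁻⁶/K = 8.68×10⁻⁶/K.
ΔL_mismatch = Δα·L·ΔT = 8.68×10⁻⁶ × 479.0 mm × 281.0 K = 1170 µm.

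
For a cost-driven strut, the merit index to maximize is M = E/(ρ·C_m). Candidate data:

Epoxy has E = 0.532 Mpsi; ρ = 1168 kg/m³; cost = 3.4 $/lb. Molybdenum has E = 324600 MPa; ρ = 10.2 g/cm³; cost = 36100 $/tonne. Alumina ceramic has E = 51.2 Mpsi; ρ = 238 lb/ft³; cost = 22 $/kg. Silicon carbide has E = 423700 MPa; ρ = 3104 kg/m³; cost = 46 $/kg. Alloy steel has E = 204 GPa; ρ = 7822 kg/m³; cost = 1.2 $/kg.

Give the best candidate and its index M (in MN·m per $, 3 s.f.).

After converting to SI:
  epoxy: E = 3.668 GPa, ρ = 1168 kg/m³, cost = 7.496 $/kg
  molybdenum: E = 324.6 GPa, ρ = 10200 kg/m³, cost = 36.10 $/kg
  alumina ceramic: E = 353.0 GPa, ρ = 3812 kg/m³, cost = 22.00 $/kg
  silicon carbide: E = 423.7 GPa, ρ = 3104 kg/m³, cost = 46.00 $/kg
  alloy steel: E = 204.0 GPa, ρ = 7822 kg/m³, cost = 1.200 $/kg
  alloy steel: M = 21.7 MN·m per $
  alumina ceramic: M = 4.21 MN·m per $
  silicon carbide: M = 2.97 MN·m per $
  molybdenum: M = 0.882 MN·m per $
  epoxy: M = 0.419 MN·m per $
The maximum is for alloy steel.

alloy steel, M = 21.7 MN·m per $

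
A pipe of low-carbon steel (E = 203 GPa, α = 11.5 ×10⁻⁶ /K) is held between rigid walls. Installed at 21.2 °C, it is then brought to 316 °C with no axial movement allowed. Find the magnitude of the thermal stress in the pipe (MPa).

ΔT = 294.8 K. Constrained thermal stress σ = E·α·ΔT = 203.0×10³ MPa × 11.5×10⁻⁶ × 294.8 = 688 MPa (compressive).

688 MPa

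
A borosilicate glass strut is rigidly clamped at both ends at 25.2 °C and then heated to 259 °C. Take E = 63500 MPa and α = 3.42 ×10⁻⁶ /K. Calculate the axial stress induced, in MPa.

50.8 MPa

E = 63500 MPa = 63.50 GPa.
ΔT = 233.8 K. Constrained thermal stress σ = E·α·ΔT = 63.50×10³ MPa × 3.42×10⁻⁶ × 233.8 = 50.8 MPa (compressive).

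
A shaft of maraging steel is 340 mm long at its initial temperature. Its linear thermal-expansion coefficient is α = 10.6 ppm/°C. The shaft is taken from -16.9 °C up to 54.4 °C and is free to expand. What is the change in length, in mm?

0.257 mm

ΔT = 54.4 − (-16.9) = 71.30 K.
ΔL = α·L₀·ΔT = 10.6×10⁻⁶ × 340 mm × 71.30 K = 0.257 mm.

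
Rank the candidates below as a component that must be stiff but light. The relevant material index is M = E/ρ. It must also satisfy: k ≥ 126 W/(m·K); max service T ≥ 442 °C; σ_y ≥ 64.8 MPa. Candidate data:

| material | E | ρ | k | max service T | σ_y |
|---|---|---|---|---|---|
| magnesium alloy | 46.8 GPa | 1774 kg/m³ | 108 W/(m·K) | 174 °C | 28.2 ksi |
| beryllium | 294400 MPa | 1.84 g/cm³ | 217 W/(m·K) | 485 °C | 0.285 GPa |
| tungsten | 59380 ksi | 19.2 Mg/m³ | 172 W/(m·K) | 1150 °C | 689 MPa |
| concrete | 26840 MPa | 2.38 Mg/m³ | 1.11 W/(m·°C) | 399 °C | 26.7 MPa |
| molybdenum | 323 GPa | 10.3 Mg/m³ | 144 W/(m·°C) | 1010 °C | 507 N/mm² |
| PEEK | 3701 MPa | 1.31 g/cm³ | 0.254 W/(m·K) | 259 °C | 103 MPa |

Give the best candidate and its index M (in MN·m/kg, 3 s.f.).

Screen on constraints: k ≥ 126 W/(m·K); max service T ≥ 442 °C; σ_y ≥ 64.8 MPa. Survivors: beryllium, tungsten, molybdenum.
Convert each candidate to consistent units, then evaluate M:
  beryllium: E = 294.4 GPa, ρ = 1840 kg/m³
  tungsten: E = 409.4 GPa, ρ = 19200 kg/m³
  molybdenum: E = 323.0 GPa, ρ = 10300 kg/m³
  beryllium: M = 160 MN·m/kg
  molybdenum: M = 31.4 MN·m/kg
  tungsten: M = 21.3 MN·m/kg
The maximum is for beryllium.

beryllium, M = 160 MN·m/kg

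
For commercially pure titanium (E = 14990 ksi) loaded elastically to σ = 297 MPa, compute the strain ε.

2.87×10⁻³

E = 14990 ksi = 103.4 GPa = 103400 MPa.
ε = σ/E = 297 / 103400 = 2.87×10⁻³.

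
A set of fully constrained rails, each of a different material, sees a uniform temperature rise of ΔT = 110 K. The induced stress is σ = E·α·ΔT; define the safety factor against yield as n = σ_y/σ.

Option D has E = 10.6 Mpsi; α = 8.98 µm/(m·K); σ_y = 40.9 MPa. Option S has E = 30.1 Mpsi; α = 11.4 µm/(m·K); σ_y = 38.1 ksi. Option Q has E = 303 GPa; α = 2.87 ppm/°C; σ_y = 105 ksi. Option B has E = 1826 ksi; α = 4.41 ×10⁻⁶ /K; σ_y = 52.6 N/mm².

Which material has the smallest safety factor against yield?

With everything in SI (GPa, ×10⁻⁶/K, MPa):
  option D: E = 73.08, α = 8.98, σ_y = 40.90 → σ = 72.2 MPa, n = 0.567
  option S: E = 207.5, α = 11.4, σ_y = 262.7 → σ = 260 MPa, n = 1.01
  option Q: E = 303.0, α = 2.87, σ_y = 723.9 → σ = 95.7 MPa, n = 7.57
  option B: E = 12.59, α = 4.41, σ_y = 52.60 → σ = 6.11 MPa, n = 8.61
The minimum is option D at n = 0.567.

option D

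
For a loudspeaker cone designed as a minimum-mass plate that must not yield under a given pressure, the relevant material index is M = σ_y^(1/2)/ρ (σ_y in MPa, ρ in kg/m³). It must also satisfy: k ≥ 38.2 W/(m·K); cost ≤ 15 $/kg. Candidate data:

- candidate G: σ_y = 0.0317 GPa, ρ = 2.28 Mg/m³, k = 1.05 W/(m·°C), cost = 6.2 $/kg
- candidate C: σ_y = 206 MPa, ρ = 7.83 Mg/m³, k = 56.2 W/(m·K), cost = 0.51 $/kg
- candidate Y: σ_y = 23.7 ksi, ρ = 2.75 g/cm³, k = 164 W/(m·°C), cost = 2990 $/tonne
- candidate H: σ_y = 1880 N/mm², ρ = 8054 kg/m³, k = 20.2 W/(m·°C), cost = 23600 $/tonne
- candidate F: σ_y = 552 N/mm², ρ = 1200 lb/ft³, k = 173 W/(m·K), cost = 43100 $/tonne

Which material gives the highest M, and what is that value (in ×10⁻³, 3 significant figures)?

candidate Y, M = 4.65×10⁻³

Screen on constraints: k ≥ 38.2 W/(m·K); cost ≤ 15 $/kg. Survivors: candidate C, candidate Y.
In SI units:
  candidate C: σ_y = 206.0 MPa, ρ = 7830 kg/m³
  candidate Y: σ_y = 163.4 MPa, ρ = 2750 kg/m³
  candidate Y: M = 4.65×10⁻³
  candidate C: M = 1.83×10⁻³
Candidate Y ranks first.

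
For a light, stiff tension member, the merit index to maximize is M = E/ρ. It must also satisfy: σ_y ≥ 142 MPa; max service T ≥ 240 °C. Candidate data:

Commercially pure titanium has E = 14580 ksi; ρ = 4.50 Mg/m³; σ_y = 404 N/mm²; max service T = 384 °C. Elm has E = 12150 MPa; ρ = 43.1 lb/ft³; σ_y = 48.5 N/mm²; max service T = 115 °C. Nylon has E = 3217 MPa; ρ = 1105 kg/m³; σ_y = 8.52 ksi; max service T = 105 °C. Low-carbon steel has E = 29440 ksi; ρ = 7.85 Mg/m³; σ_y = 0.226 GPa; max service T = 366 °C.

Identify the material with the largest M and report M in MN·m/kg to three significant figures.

low-carbon steel, M = 25.9 MN·m/kg

Screen on constraints: σ_y ≥ 142 MPa; max service T ≥ 240 °C. Survivors: commercially pure titanium, low-carbon steel.
In SI units:
  commercially pure titanium: E = 100.5 GPa, ρ = 4500 kg/m³
  low-carbon steel: E = 203.0 GPa, ρ = 7850 kg/m³
  low-carbon steel: M = 25.9 MN·m/kg
  commercially pure titanium: M = 22.3 MN·m/kg
Low-carbon steel ranks first.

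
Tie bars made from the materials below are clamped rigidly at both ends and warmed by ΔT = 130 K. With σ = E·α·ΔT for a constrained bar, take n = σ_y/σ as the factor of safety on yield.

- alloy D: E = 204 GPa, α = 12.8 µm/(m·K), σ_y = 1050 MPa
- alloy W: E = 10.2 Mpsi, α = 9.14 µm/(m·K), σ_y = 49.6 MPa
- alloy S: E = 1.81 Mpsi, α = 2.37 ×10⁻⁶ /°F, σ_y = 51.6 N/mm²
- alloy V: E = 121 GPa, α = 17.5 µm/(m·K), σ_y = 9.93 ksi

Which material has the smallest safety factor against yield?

Converting E to GPa, α to ×10⁻⁶/K, σ_y to MPa, then σ and n for each:
  alloy D: E = 204.0, α = 12.8, σ_y = 1050 → σ = 339 MPa, n = 3.09
  alloy W: E = 70.33, α = 9.14, σ_y = 49.60 → σ = 83.6 MPa, n = 0.594
  alloy S: E = 12.48, α = 4.27, σ_y = 51.60 → σ = 6.92 MPa, n = 7.46
  alloy V: E = 121.0, α = 17.5, σ_y = 68.46 → σ = 275 MPa, n = 0.249
Smallest n: alloy V with n = 0.249.

alloy V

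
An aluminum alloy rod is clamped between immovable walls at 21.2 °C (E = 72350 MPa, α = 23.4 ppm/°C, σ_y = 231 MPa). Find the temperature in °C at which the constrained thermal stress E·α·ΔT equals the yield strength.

158 °C

E = 72350 MPa = 72.35 GPa.
E·α·ΔT = 231.0 MPa ⇒ ΔT = 231.0 / (72.35×10³ × 23.4×10⁻⁶) = 136.4 K.
T = 21.2 + 136.4 = 157.6 °C.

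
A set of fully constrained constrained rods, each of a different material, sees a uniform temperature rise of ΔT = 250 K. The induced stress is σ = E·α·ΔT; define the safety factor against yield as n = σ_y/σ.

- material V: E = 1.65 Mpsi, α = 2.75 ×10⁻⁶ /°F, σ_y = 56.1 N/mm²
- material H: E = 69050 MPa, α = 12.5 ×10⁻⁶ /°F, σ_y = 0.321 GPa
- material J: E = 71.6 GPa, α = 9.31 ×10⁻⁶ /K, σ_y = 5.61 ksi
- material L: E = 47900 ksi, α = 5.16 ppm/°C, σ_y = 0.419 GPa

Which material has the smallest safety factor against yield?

With everything in SI (GPa, ×10⁻⁶/K, MPa):
  material V: E = 11.38, α = 4.95, σ_y = 56.10 → σ = 14.1 MPa, n = 3.98
  material H: E = 69.05, α = 22.5, σ_y = 321.0 → σ = 388 MPa, n = 0.826
  material J: E = 71.60, α = 9.31, σ_y = 38.68 → σ = 167 MPa, n = 0.232
  material L: E = 330.3, α = 5.16, σ_y = 419.0 → σ = 426 MPa, n = 0.983
Smallest n: material J with n = 0.232.

material J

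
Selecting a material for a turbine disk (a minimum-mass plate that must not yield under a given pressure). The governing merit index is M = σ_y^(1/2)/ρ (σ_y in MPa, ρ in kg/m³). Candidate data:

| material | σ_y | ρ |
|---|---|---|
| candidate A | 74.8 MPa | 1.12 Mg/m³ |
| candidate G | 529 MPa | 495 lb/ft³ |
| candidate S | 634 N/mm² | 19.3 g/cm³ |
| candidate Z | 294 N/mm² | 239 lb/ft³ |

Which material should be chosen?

Convert each candidate to consistent units, then evaluate M:
  candidate A: σ_y = 74.80 MPa, ρ = 1120 kg/m³
  candidate G: σ_y = 529.0 MPa, ρ = 7929 kg/m³
  candidate S: σ_y = 634.0 MPa, ρ = 19300 kg/m³
  candidate Z: σ_y = 294.0 MPa, ρ = 3828 kg/m³
  candidate A: M = 7.72×10⁻³
  candidate Z: M = 4.48×10⁻³
  candidate G: M = 2.90×10⁻³
  candidate S: M = 1.30×10⁻³
Candidate A ranks first.

candidate A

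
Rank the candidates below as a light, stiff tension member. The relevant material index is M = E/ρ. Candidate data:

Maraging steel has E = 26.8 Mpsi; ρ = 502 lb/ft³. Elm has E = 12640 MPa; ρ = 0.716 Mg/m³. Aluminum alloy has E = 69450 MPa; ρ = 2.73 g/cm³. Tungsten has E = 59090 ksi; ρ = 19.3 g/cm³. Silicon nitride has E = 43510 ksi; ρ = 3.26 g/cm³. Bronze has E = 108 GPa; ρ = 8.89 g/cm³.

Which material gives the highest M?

silicon nitride

In SI units:
  maraging steel: E = 184.8 GPa, ρ = 8041 kg/m³
  elm: E = 12.64 GPa, ρ = 716.0 kg/m³
  aluminum alloy: E = 69.45 GPa, ρ = 2730 kg/m³
  tungsten: E = 407.4 GPa, ρ = 19300 kg/m³
  silicon nitride: E = 300.0 GPa, ρ = 3260 kg/m³
  bronze: E = 108.0 GPa, ρ = 8890 kg/m³
  silicon nitride: M = 92.0 MN·m/kg
  aluminum alloy: M = 25.4 MN·m/kg
  maraging steel: M = 23.0 MN·m/kg
  tungsten: M = 21.1 MN·m/kg
  elm: M = 17.7 MN·m/kg
  bronze: M = 12.1 MN·m/kg
The maximum is for silicon nitride.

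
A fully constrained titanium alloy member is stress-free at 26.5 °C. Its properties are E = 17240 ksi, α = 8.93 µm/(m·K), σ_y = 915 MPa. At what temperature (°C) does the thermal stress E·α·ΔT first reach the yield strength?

E = 17240 ksi = 118.9 GPa.
E·α·ΔT = 915.0 MPa ⇒ ΔT = 915.0 / (118.9×10³ × 8.93×10⁻⁶) = 862.0 K.
T = 26.5 + 862.0 = 888.5 °C.

889 °C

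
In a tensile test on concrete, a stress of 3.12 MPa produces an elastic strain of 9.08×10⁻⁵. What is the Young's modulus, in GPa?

E = σ/ε = 3.12 MPa / 9.08×10⁻⁵ = 34360 MPa = 34.4 GPa.

34.4 GPa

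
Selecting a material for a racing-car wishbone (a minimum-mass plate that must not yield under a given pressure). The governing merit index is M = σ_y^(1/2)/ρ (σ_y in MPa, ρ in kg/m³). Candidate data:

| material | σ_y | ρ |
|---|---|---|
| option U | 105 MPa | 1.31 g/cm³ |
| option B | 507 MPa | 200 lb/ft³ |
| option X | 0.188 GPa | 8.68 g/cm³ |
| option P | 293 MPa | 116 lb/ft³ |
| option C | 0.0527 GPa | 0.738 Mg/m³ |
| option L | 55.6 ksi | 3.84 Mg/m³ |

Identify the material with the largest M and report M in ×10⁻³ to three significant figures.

Normalizing units and computing the index:
  option U: σ_y = 105.0 MPa, ρ = 1310 kg/m³
  option B: σ_y = 507.0 MPa, ρ = 3204 kg/m³
  option X: σ_y = 188.0 MPa, ρ = 8680 kg/m³
  option P: σ_y = 293.0 MPa, ρ = 1858 kg/m³
  option C: σ_y = 52.70 MPa, ρ = 738.0 kg/m³
  option L: σ_y = 383.3 MPa, ρ = 3840 kg/m³
  option C: M = 9.84×10⁻³
  option P: M = 9.21×10⁻³
  option U: M = 7.82×10⁻³
  option B: M = 7.03×10⁻³
  option L: M = 5.10×10⁻³
  option X: M = 1.58×10⁻³
Highest index: option C.

option C, M = 9.84×10⁻³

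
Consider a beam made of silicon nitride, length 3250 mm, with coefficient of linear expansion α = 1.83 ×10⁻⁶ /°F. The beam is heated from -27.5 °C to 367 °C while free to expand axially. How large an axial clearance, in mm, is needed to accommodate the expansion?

Convert α: 1.83×10⁻⁶/°F × (9/5) = 3.29×10⁻⁶/K.
ΔT = 367 − (-27.5) = 394.5 K.
ΔL = α·L₀·ΔT = 3.29×10⁻⁶ × 3250 mm × 394.5 K = 4.22 mm.

4.22 mm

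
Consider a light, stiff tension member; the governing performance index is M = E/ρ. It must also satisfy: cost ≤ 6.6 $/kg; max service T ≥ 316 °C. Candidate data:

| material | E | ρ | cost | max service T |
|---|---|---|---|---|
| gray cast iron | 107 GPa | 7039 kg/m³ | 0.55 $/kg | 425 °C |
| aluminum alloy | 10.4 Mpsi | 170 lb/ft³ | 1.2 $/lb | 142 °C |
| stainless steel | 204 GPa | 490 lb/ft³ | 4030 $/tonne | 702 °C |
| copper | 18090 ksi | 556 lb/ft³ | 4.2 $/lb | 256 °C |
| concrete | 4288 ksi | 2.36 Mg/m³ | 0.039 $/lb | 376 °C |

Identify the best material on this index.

stainless steel

Screen on constraints: cost ≤ 6.6 $/kg; max service T ≥ 316 °C. Survivors: gray cast iron, stainless steel, concrete.
Putting every candidate on a common basis:
  gray cast iron: E = 107.0 GPa, ρ = 7039 kg/m³
  stainless steel: E = 204.0 GPa, ρ = 7849 kg/m³
  concrete: E = 29.56 GPa, ρ = 2360 kg/m³
  stainless steel: M = 26.0 MN·m/kg
  gray cast iron: M = 15.2 MN·m/kg
  concrete: M = 12.5 MN·m/kg
Stainless steel ranks first.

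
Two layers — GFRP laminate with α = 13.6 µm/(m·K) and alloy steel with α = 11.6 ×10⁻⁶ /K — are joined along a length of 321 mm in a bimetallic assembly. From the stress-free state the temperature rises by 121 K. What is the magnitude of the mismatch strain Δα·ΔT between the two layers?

2.42×10⁻⁴

Δα = |13.6 − 11.6|×10⁻⁶/K = 2.00×10⁻⁶/K.
Mismatch strain = Δα·ΔT = 2.00×10⁻⁶ × 121.0 = 2.42×10⁻⁴.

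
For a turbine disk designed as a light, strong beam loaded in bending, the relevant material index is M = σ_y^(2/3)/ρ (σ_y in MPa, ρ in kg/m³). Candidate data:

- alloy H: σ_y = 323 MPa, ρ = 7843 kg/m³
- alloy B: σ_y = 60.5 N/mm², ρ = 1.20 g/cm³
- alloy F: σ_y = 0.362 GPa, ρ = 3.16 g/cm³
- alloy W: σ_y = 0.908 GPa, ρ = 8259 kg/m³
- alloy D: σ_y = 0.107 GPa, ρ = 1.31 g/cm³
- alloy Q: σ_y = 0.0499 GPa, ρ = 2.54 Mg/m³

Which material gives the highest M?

In SI units:
  alloy H: σ_y = 323.0 MPa, ρ = 7843 kg/m³
  alloy B: σ_y = 60.50 MPa, ρ = 1200 kg/m³
  alloy F: σ_y = 362.0 MPa, ρ = 3160 kg/m³
  alloy W: σ_y = 908.0 MPa, ρ = 8259 kg/m³
  alloy D: σ_y = 107.0 MPa, ρ = 1310 kg/m³
  alloy Q: σ_y = 49.90 MPa, ρ = 2540 kg/m³
  alloy D: M = 17.2×10⁻³
  alloy F: M = 16.1×10⁻³
  alloy B: M = 12.8×10⁻³
  alloy W: M = 11.4×10⁻³
  alloy H: M = 6.00×10⁻³
  alloy Q: M = 5.34×10⁻³
Alloy D ranks first.

alloy D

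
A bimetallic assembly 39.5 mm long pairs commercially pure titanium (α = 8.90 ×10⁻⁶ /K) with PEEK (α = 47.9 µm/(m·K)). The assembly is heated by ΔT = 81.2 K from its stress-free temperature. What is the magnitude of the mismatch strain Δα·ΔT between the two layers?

3.17×10⁻³

Δα = |8.90 − 47.9|×10⁻⁶/K = 39.0×10⁻⁶/K.
Mismatch strain = Δα·ΔT = 39.0×10⁻⁶ × 81.2 = 3.17×10⁻³.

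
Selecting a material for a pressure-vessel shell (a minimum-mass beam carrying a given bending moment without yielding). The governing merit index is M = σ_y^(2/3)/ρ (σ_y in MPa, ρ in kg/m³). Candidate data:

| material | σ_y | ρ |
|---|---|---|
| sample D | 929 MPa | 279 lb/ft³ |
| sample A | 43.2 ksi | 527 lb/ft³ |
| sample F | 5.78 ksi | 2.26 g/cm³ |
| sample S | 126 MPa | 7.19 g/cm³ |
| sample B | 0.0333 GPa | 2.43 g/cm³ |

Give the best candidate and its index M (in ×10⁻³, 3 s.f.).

sample D, M = 21.3×10⁻³

Normalizing units and computing the index:
  sample D: σ_y = 929.0 MPa, ρ = 4469 kg/m³
  sample A: σ_y = 297.9 MPa, ρ = 8442 kg/m³
  sample F: σ_y = 39.85 MPa, ρ = 2260 kg/m³
  sample S: σ_y = 126.0 MPa, ρ = 7190 kg/m³
  sample B: σ_y = 33.30 MPa, ρ = 2430 kg/m³
  sample D: M = 21.3×10⁻³
  sample A: M = 5.28×10⁻³
  sample F: M = 5.16×10⁻³
  sample B: M = 4.26×10⁻³
  sample S: M = 3.50×10⁻³
Highest index: sample D.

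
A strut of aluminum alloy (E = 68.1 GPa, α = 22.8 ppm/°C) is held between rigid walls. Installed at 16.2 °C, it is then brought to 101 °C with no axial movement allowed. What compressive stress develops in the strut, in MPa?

ΔT = 84.80 K. Constrained thermal stress σ = E·α·ΔT = 68.10×10³ MPa × 22.8×10⁻⁶ × 84.80 = 132 MPa (compressive).

132 MPa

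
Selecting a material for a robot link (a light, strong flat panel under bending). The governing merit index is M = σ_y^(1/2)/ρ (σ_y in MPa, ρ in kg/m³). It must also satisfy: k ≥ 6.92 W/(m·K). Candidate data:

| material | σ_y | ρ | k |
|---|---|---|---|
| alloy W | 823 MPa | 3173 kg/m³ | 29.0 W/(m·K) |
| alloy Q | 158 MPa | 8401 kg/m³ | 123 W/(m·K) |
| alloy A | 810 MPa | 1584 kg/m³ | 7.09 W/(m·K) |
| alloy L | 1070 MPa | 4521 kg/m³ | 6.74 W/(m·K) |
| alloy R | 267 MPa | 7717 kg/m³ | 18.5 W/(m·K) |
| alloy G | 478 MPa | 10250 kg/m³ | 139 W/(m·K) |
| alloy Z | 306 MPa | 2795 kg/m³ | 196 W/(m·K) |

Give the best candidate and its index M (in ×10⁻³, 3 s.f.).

Screen on constraints: k ≥ 6.92 W/(m·K). Survivors: alloy W, alloy Q, alloy A, alloy R, alloy G, alloy Z.
Computing M directly (units already consistent):
  alloy A: M = 18.0×10⁻³
  alloy W: M = 9.04×10⁻³
  alloy Z: M = 6.26×10⁻³
  alloy G: M = 2.13×10⁻³
  alloy R: M = 2.12×10⁻³
  alloy Q: M = 1.50×10⁻³
Highest index: alloy A.

alloy A, M = 18.0×10⁻³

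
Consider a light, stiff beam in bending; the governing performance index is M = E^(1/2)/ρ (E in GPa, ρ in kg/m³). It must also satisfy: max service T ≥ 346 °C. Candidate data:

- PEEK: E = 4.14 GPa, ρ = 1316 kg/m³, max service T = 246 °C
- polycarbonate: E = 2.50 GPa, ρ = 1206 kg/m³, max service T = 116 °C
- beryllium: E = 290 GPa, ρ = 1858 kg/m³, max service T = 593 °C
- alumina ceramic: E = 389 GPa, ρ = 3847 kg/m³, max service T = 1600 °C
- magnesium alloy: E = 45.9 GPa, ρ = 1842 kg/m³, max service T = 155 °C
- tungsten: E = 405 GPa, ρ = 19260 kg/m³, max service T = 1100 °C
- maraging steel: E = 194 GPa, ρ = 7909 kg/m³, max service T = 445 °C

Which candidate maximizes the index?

beryllium

Screen on constraints: max service T ≥ 346 °C. Survivors: beryllium, alumina ceramic, tungsten, maraging steel.
Evaluate M for each candidate:
  beryllium: M = 9.17×10⁻³
  alumina ceramic: M = 5.13×10⁻³
  maraging steel: M = 1.76×10⁻³
  tungsten: M = 1.04×10⁻³
Highest index: beryllium.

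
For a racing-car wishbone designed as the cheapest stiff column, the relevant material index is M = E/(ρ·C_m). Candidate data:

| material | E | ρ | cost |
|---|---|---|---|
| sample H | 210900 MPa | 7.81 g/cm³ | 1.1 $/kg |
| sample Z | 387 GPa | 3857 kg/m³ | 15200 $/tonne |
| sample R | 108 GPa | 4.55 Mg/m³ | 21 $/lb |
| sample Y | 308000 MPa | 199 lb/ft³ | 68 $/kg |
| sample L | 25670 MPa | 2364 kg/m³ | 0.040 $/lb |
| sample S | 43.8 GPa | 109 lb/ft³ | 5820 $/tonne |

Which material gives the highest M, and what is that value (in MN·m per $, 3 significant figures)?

Normalizing units and computing the index:
  sample H: E = 210.9 GPa, ρ = 7810 kg/m³, cost = 1.100 $/kg
  sample Z: E = 387.0 GPa, ρ = 3857 kg/m³, cost = 15.20 $/kg
  sample R: E = 108.0 GPa, ρ = 4550 kg/m³, cost = 46.30 $/kg
  sample Y: E = 308.0 GPa, ρ = 3188 kg/m³, cost = 68.00 $/kg
  sample L: E = 25.67 GPa, ρ = 2364 kg/m³, cost = 0.08818 $/kg
  sample S: E = 43.80 GPa, ρ = 1746 kg/m³, cost = 5.820 $/kg
  sample L: M = 123 MN·m per $
  sample H: M = 24.5 MN·m per $
  sample Z: M = 6.60 MN·m per $
  sample S: M = 4.31 MN·m per $
  sample Y: M = 1.42 MN·m per $
  sample R: M = 0.513 MN·m per $
Sample L has the largest M.

sample L, M = 123 MN·m per $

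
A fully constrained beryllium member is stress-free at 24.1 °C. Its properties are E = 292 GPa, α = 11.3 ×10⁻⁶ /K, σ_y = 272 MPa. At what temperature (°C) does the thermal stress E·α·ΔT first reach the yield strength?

E·α·ΔT = 272.0 MPa ⇒ ΔT = 272.0 / (292.0×10³ × 11.3×10⁻⁶) = 82.43 K.
T = 24.1 + 82.43 = 106.5 °C.

107 °C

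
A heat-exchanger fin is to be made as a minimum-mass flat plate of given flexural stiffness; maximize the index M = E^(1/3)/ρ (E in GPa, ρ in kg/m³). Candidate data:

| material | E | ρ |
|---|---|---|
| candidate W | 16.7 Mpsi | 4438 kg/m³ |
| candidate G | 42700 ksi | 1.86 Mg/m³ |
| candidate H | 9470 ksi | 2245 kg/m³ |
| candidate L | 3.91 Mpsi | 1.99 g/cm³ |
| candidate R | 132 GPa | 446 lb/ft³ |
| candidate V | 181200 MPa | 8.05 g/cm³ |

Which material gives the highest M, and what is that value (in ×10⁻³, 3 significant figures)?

Convert each candidate to consistent units, then evaluate M:
  candidate W: E = 115.1 GPa, ρ = 4438 kg/m³
  candidate G: E = 294.4 GPa, ρ = 1860 kg/m³
  candidate H: E = 65.29 GPa, ρ = 2245 kg/m³
  candidate L: E = 26.96 GPa, ρ = 1990 kg/m³
  candidate R: E = 132.0 GPa, ρ = 7144 kg/m³
  candidate V: E = 181.2 GPa, ρ = 8050 kg/m³
  candidate G: M = 3.58×10⁻³
  candidate H: M = 1.79×10⁻³
  candidate L: M = 1.51×10⁻³
  candidate W: M = 1.10×10⁻³
  candidate R: M = 0.713×10⁻³
  candidate V: M = 0.703×10⁻³
Highest index: candidate G.

candidate G, M = 3.58×10⁻³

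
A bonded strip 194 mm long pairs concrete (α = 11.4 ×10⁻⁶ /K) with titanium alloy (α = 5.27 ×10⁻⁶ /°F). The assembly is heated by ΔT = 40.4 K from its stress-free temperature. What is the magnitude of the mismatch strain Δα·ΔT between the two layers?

titanium alloy: α = 5.27×10⁻⁶/°F × 9/5 = 9.49×10⁻⁶/K.
Δα = |11.4 − 9.49|×10⁻⁶/K = 1.91×10⁻⁶/K.
Mismatch strain = Δα·ΔT = 1.91×10⁻⁶ × 40.4 = 7.73×10⁻⁵.

7.73×10⁻⁵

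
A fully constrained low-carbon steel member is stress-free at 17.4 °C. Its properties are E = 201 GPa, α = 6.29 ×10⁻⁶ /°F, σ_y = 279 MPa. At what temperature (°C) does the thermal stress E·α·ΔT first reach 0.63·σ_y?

α = 6.29×10⁻⁶/°F × 9/5 = 11.3×10⁻⁶/K.
E·α·ΔT = 175.8 MPa ⇒ ΔT = 175.8 / (201.0×10³ × 11.3×10⁻⁶) = 77.24 K.
T = 17.4 + 77.24 = 94.64 °C.

94.6 °C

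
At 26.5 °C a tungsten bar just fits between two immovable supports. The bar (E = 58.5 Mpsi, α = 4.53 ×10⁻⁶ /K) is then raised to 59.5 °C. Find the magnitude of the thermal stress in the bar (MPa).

60.3 MPa

E = 58.5 Mpsi = 403.3 GPa.
ΔT = 33.00 K. Constrained thermal stress σ = E·α·ΔT = 403.3×10³ MPa × 4.53×10⁻⁶ × 33.00 = 60.3 MPa (compressive).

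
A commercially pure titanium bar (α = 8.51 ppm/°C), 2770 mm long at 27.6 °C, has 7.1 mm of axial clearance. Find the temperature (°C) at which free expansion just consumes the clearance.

329 °C

α·L₀·ΔT = 7.1 mm ⇒ ΔT = 7.1 / (8.51×10⁻⁶ × 2770.0) = 301.2 K.
T = 27.6 + 301.2 = 328.8 °C.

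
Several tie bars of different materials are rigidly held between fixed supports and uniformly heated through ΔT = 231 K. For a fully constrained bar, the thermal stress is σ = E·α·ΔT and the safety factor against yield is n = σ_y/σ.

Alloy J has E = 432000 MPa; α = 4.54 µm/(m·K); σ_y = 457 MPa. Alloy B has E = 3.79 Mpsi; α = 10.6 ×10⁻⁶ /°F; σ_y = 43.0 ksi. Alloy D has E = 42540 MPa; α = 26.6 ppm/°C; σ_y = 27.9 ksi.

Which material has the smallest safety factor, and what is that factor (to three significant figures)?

alloy D, n = 0.736

With everything in SI (GPa, ×10⁻⁶/K, MPa):
  alloy J: E = 432.0, α = 4.54, σ_y = 457.0 → σ = 453 MPa, n = 1.01
  alloy B: E = 26.13, α = 19.1, σ_y = 296.5 → σ = 115 MPa, n = 2.57
  alloy D: E = 42.54, α = 26.6, σ_y = 192.4 → σ = 261 MPa, n = 0.736
Alloy D has the lowest safety factor, n = 0.736.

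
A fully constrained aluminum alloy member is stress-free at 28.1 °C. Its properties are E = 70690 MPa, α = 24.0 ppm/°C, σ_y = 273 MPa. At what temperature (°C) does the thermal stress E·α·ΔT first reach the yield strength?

189 °C

E = 70690 MPa = 70.69 GPa.
E·α·ΔT = 273.0 MPa ⇒ ΔT = 273.0 / (70.69×10³ × 24.0×10⁻⁶) = 160.9 K.
T = 28.1 + 160.9 = 189.0 °C.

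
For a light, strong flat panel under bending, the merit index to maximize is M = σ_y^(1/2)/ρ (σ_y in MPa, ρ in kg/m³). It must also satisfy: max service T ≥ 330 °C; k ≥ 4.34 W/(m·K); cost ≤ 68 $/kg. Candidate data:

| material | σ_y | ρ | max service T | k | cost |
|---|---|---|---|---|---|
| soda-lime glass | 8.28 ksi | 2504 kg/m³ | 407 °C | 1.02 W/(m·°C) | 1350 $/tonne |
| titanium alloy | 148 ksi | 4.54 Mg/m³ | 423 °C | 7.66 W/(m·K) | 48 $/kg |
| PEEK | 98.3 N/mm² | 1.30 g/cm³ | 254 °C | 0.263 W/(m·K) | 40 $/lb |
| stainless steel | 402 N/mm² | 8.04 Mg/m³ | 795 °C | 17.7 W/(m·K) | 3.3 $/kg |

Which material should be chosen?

Screen on constraints: max service T ≥ 330 °C; k ≥ 4.34 W/(m·K); cost ≤ 68 $/kg. Survivors: titanium alloy, stainless steel.
After converting to SI:
  titanium alloy: σ_y = 1020 MPa, ρ = 4540 kg/m³
  stainless steel: σ_y = 402.0 MPa, ρ = 8040 kg/m³
  titanium alloy: M = 7.04×10⁻³
  stainless steel: M = 2.49×10⁻³
Titanium alloy ranks first.

titanium alloy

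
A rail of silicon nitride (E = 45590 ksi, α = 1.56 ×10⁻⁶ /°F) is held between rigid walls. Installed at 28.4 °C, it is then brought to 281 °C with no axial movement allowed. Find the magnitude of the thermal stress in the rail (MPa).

223 MPa

E = 45590 ksi = 314.3 GPa.
α = 1.56×10⁻⁶/°F × 9/5 = 2.81×10⁻⁶/K.
ΔT = 252.6 K. Constrained thermal stress σ = E·α·ΔT = 314.3×10³ MPa × 2.81×10⁻⁶ × 252.6 = 223 MPa (compressive).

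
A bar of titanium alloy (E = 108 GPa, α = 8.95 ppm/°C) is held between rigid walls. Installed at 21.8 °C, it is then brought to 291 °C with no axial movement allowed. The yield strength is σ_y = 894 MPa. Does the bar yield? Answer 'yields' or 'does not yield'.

does not yield

ΔT = 269.2 K. Constrained thermal stress σ = E·α·ΔT = 108.0×10³ MPa × 8.95×10⁻⁶ × 269.2 = 260 MPa (compressive).
Compare to σ_y = 894 MPa: σ < σ_y, so it does not yield.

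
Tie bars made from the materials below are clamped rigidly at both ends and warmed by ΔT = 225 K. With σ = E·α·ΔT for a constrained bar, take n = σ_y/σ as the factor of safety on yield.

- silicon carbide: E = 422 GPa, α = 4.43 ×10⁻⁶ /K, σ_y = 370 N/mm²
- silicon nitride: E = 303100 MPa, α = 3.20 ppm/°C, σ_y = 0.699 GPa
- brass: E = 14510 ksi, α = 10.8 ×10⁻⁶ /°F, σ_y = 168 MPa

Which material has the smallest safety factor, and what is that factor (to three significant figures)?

brass, n = 0.384

Per material, after unit conversion:
  silicon carbide: E = 422.0, α = 4.43, σ_y = 370.0 → σ = 421 MPa, n = 0.880
  silicon nitride: E = 303.1, α = 3.20, σ_y = 699.0 → σ = 218 MPa, n = 3.20
  brass: E = 100.0, α = 19.4, σ_y = 168.0 → σ = 438 MPa, n = 0.384
Brass has the lowest safety factor, n = 0.384.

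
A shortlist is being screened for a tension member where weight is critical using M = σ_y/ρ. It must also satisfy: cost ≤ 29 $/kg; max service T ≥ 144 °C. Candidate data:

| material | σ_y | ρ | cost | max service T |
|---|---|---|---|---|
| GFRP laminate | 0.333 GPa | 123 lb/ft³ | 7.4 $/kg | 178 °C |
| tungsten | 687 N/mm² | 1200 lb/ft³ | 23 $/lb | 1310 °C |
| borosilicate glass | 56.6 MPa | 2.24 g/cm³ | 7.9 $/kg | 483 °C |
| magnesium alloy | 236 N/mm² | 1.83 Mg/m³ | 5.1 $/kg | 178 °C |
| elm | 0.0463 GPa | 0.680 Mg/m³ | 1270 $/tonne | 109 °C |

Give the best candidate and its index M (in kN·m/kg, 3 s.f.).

Screen on constraints: cost ≤ 29 $/kg; max service T ≥ 144 °C. Survivors: GFRP laminate, borosilicate glass, magnesium alloy.
After converting to SI:
  GFRP laminate: σ_y = 333.0 MPa, ρ = 1970 kg/m³
  borosilicate glass: σ_y = 56.60 MPa, ρ = 2240 kg/m³
  magnesium alloy: σ_y = 236.0 MPa, ρ = 1830 kg/m³
  GFRP laminate: M = 169 kN·m/kg
  magnesium alloy: M = 129 kN·m/kg
  borosilicate glass: M = 25.3 kN·m/kg
GFRP laminate has the largest M.

GFRP laminate, M = 169 kN·m/kg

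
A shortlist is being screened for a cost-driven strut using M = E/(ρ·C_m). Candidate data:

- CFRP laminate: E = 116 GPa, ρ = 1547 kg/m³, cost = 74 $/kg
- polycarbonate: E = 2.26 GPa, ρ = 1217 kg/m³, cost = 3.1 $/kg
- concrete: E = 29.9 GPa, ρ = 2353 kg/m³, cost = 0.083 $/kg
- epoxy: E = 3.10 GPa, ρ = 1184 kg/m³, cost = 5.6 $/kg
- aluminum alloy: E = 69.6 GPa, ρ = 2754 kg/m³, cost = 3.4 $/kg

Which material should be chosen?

concrete

Computing M directly (units already consistent):
  concrete: M = 153 MN·m per $
  aluminum alloy: M = 7.43 MN·m per $
  CFRP laminate: M = 1.01 MN·m per $
  polycarbonate: M = 0.599 MN·m per $
  epoxy: M = 0.468 MN·m per $
Highest index: concrete.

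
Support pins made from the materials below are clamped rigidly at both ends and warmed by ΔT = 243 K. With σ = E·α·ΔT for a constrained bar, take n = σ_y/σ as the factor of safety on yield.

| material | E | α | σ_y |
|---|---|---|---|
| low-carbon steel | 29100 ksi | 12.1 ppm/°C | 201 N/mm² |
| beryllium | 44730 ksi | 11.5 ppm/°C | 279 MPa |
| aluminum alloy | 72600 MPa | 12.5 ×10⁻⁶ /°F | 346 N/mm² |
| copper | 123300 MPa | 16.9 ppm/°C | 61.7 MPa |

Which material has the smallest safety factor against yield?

copper

Converting E to GPa, α to ×10⁻⁶/K, σ_y to MPa, then σ and n for each:
  low-carbon steel: E = 200.6, α = 12.1, σ_y = 201.0 → σ = 590 MPa, n = 0.341
  beryllium: E = 308.4, α = 11.5, σ_y = 279.0 → σ = 862 MPa, n = 0.324
  aluminum alloy: E = 72.60, α = 22.5, σ_y = 346.0 → σ = 397 MPa, n = 0.872
  copper: E = 123.3, α = 16.9, σ_y = 61.70 → σ = 506 MPa, n = 0.122
Smallest n: copper with n = 0.122.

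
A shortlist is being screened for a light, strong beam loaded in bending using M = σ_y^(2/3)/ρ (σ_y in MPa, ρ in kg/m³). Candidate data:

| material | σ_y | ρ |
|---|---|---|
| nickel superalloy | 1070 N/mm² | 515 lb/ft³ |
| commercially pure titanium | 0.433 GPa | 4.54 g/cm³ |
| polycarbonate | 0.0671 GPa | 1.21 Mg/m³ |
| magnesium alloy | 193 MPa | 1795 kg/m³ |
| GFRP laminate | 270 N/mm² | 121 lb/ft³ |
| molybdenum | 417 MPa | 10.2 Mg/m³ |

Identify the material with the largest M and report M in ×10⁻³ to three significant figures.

GFRP laminate, M = 21.6×10⁻³

Putting every candidate on a common basis:
  nickel superalloy: σ_y = 1070 MPa, ρ = 8250 kg/m³
  commercially pure titanium: σ_y = 433.0 MPa, ρ = 4540 kg/m³
  polycarbonate: σ_y = 67.10 MPa, ρ = 1210 kg/m³
  magnesium alloy: σ_y = 193.0 MPa, ρ = 1795 kg/m³
  GFRP laminate: σ_y = 270.0 MPa, ρ = 1938 kg/m³
  molybdenum: σ_y = 417.0 MPa, ρ = 10200 kg/m³
  GFRP laminate: M = 21.6×10⁻³
  magnesium alloy: M = 18.6×10⁻³
  polycarbonate: M = 13.6×10⁻³
  nickel superalloy: M = 12.7×10⁻³
  commercially pure titanium: M = 12.6×10⁻³
  molybdenum: M = 5.47×10⁻³
GFRP laminate has the largest M.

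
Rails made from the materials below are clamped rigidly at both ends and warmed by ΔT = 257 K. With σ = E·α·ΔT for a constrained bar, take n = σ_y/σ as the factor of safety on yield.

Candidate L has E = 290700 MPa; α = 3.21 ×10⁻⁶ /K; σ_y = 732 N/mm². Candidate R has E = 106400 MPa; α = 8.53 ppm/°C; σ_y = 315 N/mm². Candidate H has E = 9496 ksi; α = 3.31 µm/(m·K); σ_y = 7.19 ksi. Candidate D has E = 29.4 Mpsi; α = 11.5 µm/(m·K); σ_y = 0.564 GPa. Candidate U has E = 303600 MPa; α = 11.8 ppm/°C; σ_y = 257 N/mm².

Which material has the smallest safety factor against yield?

candidate U

Per material, after unit conversion:
  candidate L: E = 290.7, α = 3.21, σ_y = 732.0 → σ = 240 MPa, n = 3.05
  candidate R: E = 106.4, α = 8.53, σ_y = 315.0 → σ = 233 MPa, n = 1.35
  candidate H: E = 65.47, α = 3.31, σ_y = 49.57 → σ = 55.7 MPa, n = 0.890
  candidate D: E = 202.7, α = 11.5, σ_y = 564.0 → σ = 599 MPa, n = 0.941
  candidate U: E = 303.6, α = 11.8, σ_y = 257.0 → σ = 921 MPa, n = 0.279
The minimum is candidate U at n = 0.279.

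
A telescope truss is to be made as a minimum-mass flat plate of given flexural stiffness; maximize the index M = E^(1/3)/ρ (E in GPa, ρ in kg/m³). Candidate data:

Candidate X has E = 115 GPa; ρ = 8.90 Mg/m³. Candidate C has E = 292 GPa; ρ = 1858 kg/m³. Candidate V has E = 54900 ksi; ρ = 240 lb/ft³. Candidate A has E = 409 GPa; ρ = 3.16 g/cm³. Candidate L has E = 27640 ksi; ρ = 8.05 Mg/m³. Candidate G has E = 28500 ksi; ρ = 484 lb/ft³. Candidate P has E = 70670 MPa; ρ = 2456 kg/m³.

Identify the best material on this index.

candidate C

Putting every candidate on a common basis:
  candidate X: E = 115.0 GPa, ρ = 8900 kg/m³
  candidate C: E = 292.0 GPa, ρ = 1858 kg/m³
  candidate V: E = 378.5 GPa, ρ = 3844 kg/m³
  candidate A: E = 409.0 GPa, ρ = 3160 kg/m³
  candidate L: E = 190.6 GPa, ρ = 8050 kg/m³
  candidate G: E = 196.5 GPa, ρ = 7753 kg/m³
  candidate P: E = 70.67 GPa, ρ = 2456 kg/m³
  candidate C: M = 3.57×10⁻³
  candidate A: M = 2.35×10⁻³
  candidate V: M = 1.88×10⁻³
  candidate P: M = 1.68×10⁻³
  candidate G: M = 0.750×10⁻³
  candidate L: M = 0.715×10⁻³
  candidate X: M = 0.546×10⁻³
Candidate C ranks first.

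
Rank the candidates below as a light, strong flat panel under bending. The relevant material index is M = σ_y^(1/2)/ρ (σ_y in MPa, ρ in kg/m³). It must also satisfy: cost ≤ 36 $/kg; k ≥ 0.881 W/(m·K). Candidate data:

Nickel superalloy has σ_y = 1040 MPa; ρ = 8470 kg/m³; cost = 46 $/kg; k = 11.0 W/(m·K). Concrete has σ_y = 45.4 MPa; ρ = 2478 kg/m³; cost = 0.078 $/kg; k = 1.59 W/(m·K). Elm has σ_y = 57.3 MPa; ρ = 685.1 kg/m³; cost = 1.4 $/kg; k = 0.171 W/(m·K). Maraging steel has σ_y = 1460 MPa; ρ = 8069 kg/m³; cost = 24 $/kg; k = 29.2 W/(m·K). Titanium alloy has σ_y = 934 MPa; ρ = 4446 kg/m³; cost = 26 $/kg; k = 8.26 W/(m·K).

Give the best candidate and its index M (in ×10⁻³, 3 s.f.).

Screen on constraints: cost ≤ 36 $/kg; k ≥ 0.881 W/(m·K). Survivors: concrete, maraging steel, titanium alloy.
Computing M directly (units already consistent):
  titanium alloy: M = 6.87×10⁻³
  maraging steel: M = 4.74×10⁻³
  concrete: M = 2.72×10⁻³
The maximum is for titanium alloy.

titanium alloy, M = 6.87×10⁻³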